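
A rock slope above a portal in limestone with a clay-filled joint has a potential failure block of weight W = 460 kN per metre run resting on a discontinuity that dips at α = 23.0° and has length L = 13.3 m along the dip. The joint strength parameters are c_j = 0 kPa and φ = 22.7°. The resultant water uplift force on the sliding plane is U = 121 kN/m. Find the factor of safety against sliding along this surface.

Resolving the block weight along and normal to the plane and applying the Mohr–Coulomb strength on the joint:
N' = W cosα − U = 460·cos23.0° − 121 = 302.4 kN/m
Driving force T = W sinα = 460·sin23.0° = 179.7 kN/m
Resisting force R = c_j·L + N'·tanφ = 0·13.3 + 302.4·tan22.7° = 0.0 + 126.5 = 126.5 kN/m
FS = R / T = 126.5 / 179.7 = 0.704

FS = 0.70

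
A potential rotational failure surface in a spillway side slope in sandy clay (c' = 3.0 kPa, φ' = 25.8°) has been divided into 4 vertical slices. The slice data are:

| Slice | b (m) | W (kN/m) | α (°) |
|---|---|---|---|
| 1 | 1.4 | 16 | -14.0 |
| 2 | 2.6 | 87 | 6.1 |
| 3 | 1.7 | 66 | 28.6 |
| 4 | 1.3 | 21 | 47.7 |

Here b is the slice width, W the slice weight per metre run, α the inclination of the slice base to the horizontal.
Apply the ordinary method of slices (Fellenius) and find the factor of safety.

Ordinary method of slices: FS = Σ[c'·Δl_i + (W_i cosα_i)·tanφ'] / Σ W_i sinα_i, with Δl_i = b_i / cosα_i.
Slice 1: Δl = 1.4/cos(-14.0°) = 1.443 m; N'_1 = 16·cos(-14.0°) = 15.5; c'Δl = 4.33; W sinα = -3.9
Slice 2: Δl = 2.6/cos6.1° = 2.615 m; N'_2 = 87·cos6.1° = 86.5; c'Δl = 7.84; W sinα = 9.2
Slice 3: Δl = 1.7/cos28.6° = 1.936 m; N'_3 = 66·cos28.6° = 57.9; c'Δl = 5.81; W sinα = 31.6
Slice 4: Δl = 1.3/cos47.7° = 1.932 m; N'_4 = 21·cos47.7° = 14.1; c'Δl = 5.79; W sinα = 15.5
Σc'Δl = 23.8 kN/m; ΣN' = 174.1 kN/m; ΣW sinα = 52.5 kN/m
Resisting = 23.8 + 174.1·tan25.8° = 23.8 + 84.2 = 107.9 kN/m
FS = 107.9 / 52.5 = 2.056

FS = 2.06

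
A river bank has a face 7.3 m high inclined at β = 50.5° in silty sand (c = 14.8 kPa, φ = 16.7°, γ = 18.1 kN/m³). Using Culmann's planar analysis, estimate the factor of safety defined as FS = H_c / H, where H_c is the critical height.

H_c = (4c/γ) · sinβ cosφ / [1 − cos(β − φ)]
    = (4·14.8/18.1) · sin50.5°·cos16.7° / [1 − cos33.8°]
    = 3.271 · 0.7391 / 0.1690 = 14.30 m
FS = H_c / H = 14.30 / 7.3 = 1.959

FS = 1.96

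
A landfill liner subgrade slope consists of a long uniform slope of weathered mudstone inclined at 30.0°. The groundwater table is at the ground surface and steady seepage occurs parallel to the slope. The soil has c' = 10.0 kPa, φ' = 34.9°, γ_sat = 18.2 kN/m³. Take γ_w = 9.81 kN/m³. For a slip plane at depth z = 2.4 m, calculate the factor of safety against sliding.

FS = 1.09

With seepage parallel to the slope and the water table at the surface, the effective normal stress on the slip plane uses the buoyant unit weight γ' = γ_sat − γ_w while the driving shear stress uses γ_sat:
FS = [c' + γ' z cos²β tanφ'] / [γ_sat z sinβ cosβ]
γ' = 18.2 − 9.81 = 8.39 kN/m³
Numerator = 10.0 + 8.39·2.4·cos²30.0°·tan34.9° = 10.0 + 8.39·2.4·0.7500·0.6976 = 20.535 kPa
Denominator = 18.2·2.4·sin30.0°·cos30.0° = 18.2·2.4·0.5000·0.8660 = 18.914 kPa
FS = 20.535 / 18.914 = 1.086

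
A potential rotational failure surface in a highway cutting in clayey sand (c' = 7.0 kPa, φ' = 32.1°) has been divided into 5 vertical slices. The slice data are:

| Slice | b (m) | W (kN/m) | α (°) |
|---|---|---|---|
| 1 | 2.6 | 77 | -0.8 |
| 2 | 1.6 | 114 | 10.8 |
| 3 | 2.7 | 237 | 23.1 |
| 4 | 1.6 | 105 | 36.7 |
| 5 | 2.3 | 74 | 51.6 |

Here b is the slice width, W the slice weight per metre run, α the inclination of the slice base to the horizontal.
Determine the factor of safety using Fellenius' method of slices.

FS = 1.82

Ordinary method of slices: FS = Σ[c'·Δl_i + (W_i cosα_i)·tanφ'] / Σ W_i sinα_i, with Δl_i = b_i / cosα_i.
Slice 1: Δl = 2.6/cos(-0.8°) = 2.600 m; N'_1 = 77·cos(-0.8°) = 77.0; c'Δl = 18.20; W sinα = -1.1
Slice 2: Δl = 1.6/cos10.8° = 1.629 m; N'_2 = 114·cos10.8° = 112.0; c'Δl = 11.40; W sinα = 21.4
Slice 3: Δl = 2.7/cos23.1° = 2.935 m; N'_3 = 237·cos23.1° = 218.0; c'Δl = 20.55; W sinα = 93.0
Slice 4: Δl = 1.6/cos36.7° = 1.996 m; N'_4 = 105·cos36.7° = 84.2; c'Δl = 13.97; W sinα = 62.8
Slice 5: Δl = 2.3/cos51.6° = 3.703 m; N'_5 = 74·cos51.6° = 46.0; c'Δl = 25.92; W sinα = 58.0
Σc'Δl = 90.0 kN/m; ΣN' = 537.1 kN/m; ΣW sinα = 234.0 kN/m
Resisting = 90.0 + 537.1·tan32.1° = 90.0 + 336.9 = 427.0 kN/m
FS = 427.0 / 234.0 = 1.825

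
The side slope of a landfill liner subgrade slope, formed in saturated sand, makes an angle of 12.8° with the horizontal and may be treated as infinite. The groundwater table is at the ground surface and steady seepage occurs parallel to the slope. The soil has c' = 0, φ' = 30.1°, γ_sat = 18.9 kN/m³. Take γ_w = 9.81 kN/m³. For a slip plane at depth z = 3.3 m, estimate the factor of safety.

With seepage parallel to the slope and the water table at the surface, the effective normal stress on the slip plane uses the buoyant unit weight γ' = γ_sat − γ_w while the driving shear stress uses γ_sat:
FS = [c' + γ' z cos²β tanφ'] / [γ_sat z sinβ cosβ]
(For c' = 0 this reduces to FS = (γ'/γ_sat)·tanφ'/tanβ.)
γ' = 18.9 − 9.81 = 9.09 kN/m³
Numerator = 0.0 + 9.09·3.3·cos²12.8°·tan30.1° = 0.0 + 9.09·3.3·0.9509·0.5797 = 16.535 kPa
Denominator = 18.9·3.3·sin12.8°·cos12.8° = 18.9·3.3·0.2215·0.9751 = 13.475 kPa
FS = 16.535 / 13.475 = 1.227

FS = 1.23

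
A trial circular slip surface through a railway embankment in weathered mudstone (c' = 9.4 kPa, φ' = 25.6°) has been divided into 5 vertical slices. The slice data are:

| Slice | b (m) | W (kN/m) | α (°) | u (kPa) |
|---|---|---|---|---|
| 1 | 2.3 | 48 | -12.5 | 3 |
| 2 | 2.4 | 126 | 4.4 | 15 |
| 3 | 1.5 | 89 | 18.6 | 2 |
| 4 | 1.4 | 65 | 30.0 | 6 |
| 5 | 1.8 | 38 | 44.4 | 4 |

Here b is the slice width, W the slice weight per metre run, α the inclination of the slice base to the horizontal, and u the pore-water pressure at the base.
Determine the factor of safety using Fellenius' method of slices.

FS = 2.65

Ordinary method of slices: FS = Σ[c'·Δl_i + (W_i cosα_i − u_i·Δl_i)·tanφ'] / Σ W_i sinα_i, with Δl_i = b_i / cosα_i.
Slice 1: Δl = 2.3/cos(-12.5°) = 2.356 m; N'_1 = 48·cos(-12.5°) − 3·2.356 = 39.8; c'Δl = 22.14; W sinα = -10.4
Slice 2: Δl = 2.4/cos4.4° = 2.407 m; N'_2 = 126·cos4.4° − 15·2.407 = 89.5; c'Δl = 22.63; W sinα = 9.7
Slice 3: Δl = 1.5/cos18.6° = 1.583 m; N'_3 = 89·cos18.6° − 2·1.583 = 81.2; c'Δl = 14.88; W sinα = 28.4
Slice 4: Δl = 1.4/cos30.0° = 1.617 m; N'_4 = 65·cos30.0° − 6·1.617 = 46.6; c'Δl = 15.20; W sinα = 32.5
Slice 5: Δl = 1.8/cos44.4° = 2.519 m; N'_5 = 38·cos44.4° − 4·2.519 = 17.1; c'Δl = 23.68; W sinα = 26.6
Σc'Δl = 98.5 kN/m; ΣN' = 274.2 kN/m; ΣW sinα = 86.8 kN/m
Resisting = 98.5 + 274.2·tan25.6° = 98.5 + 131.4 = 229.9 kN/m
FS = 229.9 / 86.8 = 2.650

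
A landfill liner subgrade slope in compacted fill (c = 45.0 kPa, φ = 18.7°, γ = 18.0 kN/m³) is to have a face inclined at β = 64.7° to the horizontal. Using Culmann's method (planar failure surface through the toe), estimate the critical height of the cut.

Culmann's analysis gives the critical failure plane at α_cr = (β + φ)/2 = (64.7 + 18.7)/2 = 41.7°, and the critical height
H_c = (4c/γ) · sinβ cosφ / [1 − cos(β − φ)]
    = (4·45.0/18.0) · sin64.7°·cos18.7° / [1 − cos(46.0°)]
    = 10.000 · 0.9041·0.9472 / [1 − 0.6947]
    = 10.000 · 0.8564 / 0.3053
    = 28.05 m

H_c = 28.05 m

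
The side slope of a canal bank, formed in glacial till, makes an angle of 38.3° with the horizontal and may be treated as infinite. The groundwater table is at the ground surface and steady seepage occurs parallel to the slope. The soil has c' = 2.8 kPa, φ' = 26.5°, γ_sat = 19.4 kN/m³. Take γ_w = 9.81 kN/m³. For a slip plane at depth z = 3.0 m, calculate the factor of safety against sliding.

FS = 0.41

With seepage parallel to the slope and the water table at the surface, the effective normal stress on the slip plane uses the buoyant unit weight γ' = γ_sat − γ_w while the driving shear stress uses γ_sat:
FS = [c' + γ' z cos²β tanφ'] / [γ_sat z sinβ cosβ]
γ' = 19.4 − 9.81 = 9.59 kN/m³
Numerator = 2.8 + 9.59·3.0·cos²38.3°·tan26.5° = 2.8 + 9.59·3.0·0.6159·0.4986 = 11.634 kPa
Denominator = 19.4·3.0·sin38.3°·cos38.3° = 19.4·3.0·0.6198·0.7848 = 28.308 kPa
FS = 11.634 / 28.308 = 0.411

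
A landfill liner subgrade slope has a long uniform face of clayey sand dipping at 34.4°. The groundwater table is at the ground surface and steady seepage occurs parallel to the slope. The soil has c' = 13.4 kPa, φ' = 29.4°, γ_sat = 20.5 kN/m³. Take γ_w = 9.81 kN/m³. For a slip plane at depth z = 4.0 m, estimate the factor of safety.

With seepage parallel to the slope and the water table at the surface, the effective normal stress on the slip plane uses the buoyant unit weight γ' = γ_sat − γ_w while the driving shear stress uses γ_sat:
FS = [c' + γ' z cos²β tanφ'] / [γ_sat z sinβ cosβ]
γ' = 20.5 − 9.81 = 10.69 kN/m³
Numerator = 13.4 + 10.69·4.0·cos²34.4°·tan29.4° = 13.4 + 10.69·4.0·0.6808·0.5635 = 29.804 kPa
Denominator = 20.5·4.0·sin34.4°·cos34.4° = 20.5·4.0·0.5650·0.8251 = 38.225 kPa
FS = 29.804 / 38.225 = 0.780

FS = 0.78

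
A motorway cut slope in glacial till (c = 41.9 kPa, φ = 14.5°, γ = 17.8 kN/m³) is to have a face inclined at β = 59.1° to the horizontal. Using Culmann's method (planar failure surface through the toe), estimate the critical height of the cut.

Culmann's analysis gives the critical failure plane at α_cr = (β + φ)/2 = (59.1 + 14.5)/2 = 36.8°, and the critical height
H_c = (4c/γ) · sinβ cosφ / [1 − cos(β − φ)]
    = (4·41.9/17.8) · sin59.1°·cos14.5° / [1 − cos(44.6°)]
    = 9.416 · 0.8581·0.9681 / [1 − 0.7120]
    = 9.416 · 0.8307 / 0.2880
    = 27.16 m

H_c = 27.16 m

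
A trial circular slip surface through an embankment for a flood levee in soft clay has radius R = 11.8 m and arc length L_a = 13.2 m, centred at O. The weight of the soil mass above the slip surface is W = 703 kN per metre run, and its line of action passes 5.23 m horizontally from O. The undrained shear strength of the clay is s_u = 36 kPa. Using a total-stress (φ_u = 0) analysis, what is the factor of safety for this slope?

FS = 1.53

Taking moments about the centre O, the resisting moment is provided by the undrained shear strength acting along the arc:
M_R = s_u·L_a·R = 36·13.20·11.8 = 5607.4 kN·m/m
M_D = W·d = 703·5.23 = 3676.7 kN·m/m
FS = M_R / M_D = 5607.4 / 3676.7 = 1.525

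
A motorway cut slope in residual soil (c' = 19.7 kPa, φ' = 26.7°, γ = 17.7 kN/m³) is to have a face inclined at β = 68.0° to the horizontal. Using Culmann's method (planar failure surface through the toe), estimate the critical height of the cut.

H_c = 14.83 m

Culmann's analysis gives the critical failure plane at α_cr = (β + φ')/2 = (68.0 + 26.7)/2 = 47.4°, and the critical height
H_c = (4c'/γ) · sinβ cosφ' / [1 − cos(β − φ')]
    = (4·19.7/17.7) · sin68.0°·cos26.7° / [1 − cos(41.3°)]
    = 4.452 · 0.9272·0.8934 / [1 − 0.7513]
    = 4.452 · 0.8283 / 0.2487
    = 14.83 m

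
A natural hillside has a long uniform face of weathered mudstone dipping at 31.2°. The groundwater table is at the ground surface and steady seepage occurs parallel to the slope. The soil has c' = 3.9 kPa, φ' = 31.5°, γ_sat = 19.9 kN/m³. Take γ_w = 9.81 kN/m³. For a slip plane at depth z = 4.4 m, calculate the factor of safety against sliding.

FS = 0.61

With seepage parallel to the slope and the water table at the surface, the effective normal stress on the slip plane uses the buoyant unit weight γ' = γ_sat − γ_w while the driving shear stress uses γ_sat:
FS = [c' + γ' z cos²β tanφ'] / [γ_sat z sinβ cosβ]
γ' = 19.9 − 9.81 = 10.09 kN/m³
Numerator = 3.9 + 10.09·4.4·cos²31.2°·tan31.5° = 3.9 + 10.09·4.4·0.7316·0.6128 = 23.805 kPa
Denominator = 19.9·4.4·sin31.2°·cos31.2° = 19.9·4.4·0.5180·0.8554 = 38.798 kPa
FS = 23.805 / 38.798 = 0.614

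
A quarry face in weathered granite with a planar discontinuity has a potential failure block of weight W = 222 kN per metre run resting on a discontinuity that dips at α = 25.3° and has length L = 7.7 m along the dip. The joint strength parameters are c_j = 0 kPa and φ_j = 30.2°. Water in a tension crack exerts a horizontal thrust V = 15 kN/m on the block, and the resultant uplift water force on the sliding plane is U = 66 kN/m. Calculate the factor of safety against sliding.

Resolving the block weight along and normal to the plane and applying the Mohr–Coulomb strength on the joint:
N' = W cosα − U − V sinα = 222·cos25.3° − 66 − 15·sin25.3° = 128.3 kN/m
Driving force T = W sinα + V cosα = 222·sin25.3° + 15·cos25.3° = 108.4 kN/m
Resisting force R = c_j·L + N'·tanφ_j = 0·7.7 + 128.3·tan30.2° = 0.0 + 74.7 = 74.7 kN/m
FS = R / T = 74.7 / 108.4 = 0.689

FS = 0.69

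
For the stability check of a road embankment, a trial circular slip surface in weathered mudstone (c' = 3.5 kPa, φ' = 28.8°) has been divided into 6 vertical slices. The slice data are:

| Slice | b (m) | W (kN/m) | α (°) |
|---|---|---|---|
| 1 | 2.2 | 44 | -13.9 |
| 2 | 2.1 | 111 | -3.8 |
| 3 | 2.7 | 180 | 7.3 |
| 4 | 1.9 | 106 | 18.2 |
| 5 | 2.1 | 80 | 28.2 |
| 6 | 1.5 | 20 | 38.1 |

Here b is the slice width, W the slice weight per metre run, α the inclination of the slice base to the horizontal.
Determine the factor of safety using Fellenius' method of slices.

Ordinary method of slices: FS = Σ[c'·Δl_i + (W_i cosα_i)·tanφ'] / Σ W_i sinα_i, with Δl_i = b_i / cosα_i.
Slice 1: Δl = 2.2/cos(-13.9°) = 2.266 m; N'_1 = 44·cos(-13.9°) = 42.7; c'Δl = 7.93; W sinα = -10.6
Slice 2: Δl = 2.1/cos(-3.8°) = 2.105 m; N'_2 = 111·cos(-3.8°) = 110.8; c'Δl = 7.37; W sinα = -7.4
Slice 3: Δl = 2.7/cos7.3° = 2.722 m; N'_3 = 180·cos7.3° = 178.5; c'Δl = 9.53; W sinα = 22.9
Slice 4: Δl = 1.9/cos18.2° = 2.000 m; N'_4 = 106·cos18.2° = 100.7; c'Δl = 7.00; W sinα = 33.1
Slice 5: Δl = 2.1/cos28.2° = 2.383 m; N'_5 = 80·cos28.2° = 70.5; c'Δl = 8.34; W sinα = 37.8
Slice 6: Δl = 1.5/cos38.1° = 1.906 m; N'_6 = 20·cos38.1° = 15.7; c'Δl = 6.67; W sinα = 12.3
Σc'Δl = 46.8 kN/m; ΣN' = 518.9 kN/m; ΣW sinα = 88.2 kN/m
Resisting = 46.8 + 518.9·tan28.8° = 46.8 + 285.3 = 332.1 kN/m
FS = 332.1 / 88.2 = 3.766

FS = 3.77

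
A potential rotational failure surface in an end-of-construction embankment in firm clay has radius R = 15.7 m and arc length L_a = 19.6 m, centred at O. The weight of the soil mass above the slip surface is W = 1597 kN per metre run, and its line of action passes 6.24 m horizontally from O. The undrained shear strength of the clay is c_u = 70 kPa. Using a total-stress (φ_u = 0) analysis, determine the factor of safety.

FS = 2.16

Taking moments about the centre O, the resisting moment is provided by the undrained shear strength acting along the arc:
M_R = c_u·L_a·R = 70·19.60·15.7 = 21540.4 kN·m/m
M_D = W·d = 1597·6.24 = 9965.3 kN·m/m
FS = M_R / M_D = 21540.4 / 9965.3 = 2.162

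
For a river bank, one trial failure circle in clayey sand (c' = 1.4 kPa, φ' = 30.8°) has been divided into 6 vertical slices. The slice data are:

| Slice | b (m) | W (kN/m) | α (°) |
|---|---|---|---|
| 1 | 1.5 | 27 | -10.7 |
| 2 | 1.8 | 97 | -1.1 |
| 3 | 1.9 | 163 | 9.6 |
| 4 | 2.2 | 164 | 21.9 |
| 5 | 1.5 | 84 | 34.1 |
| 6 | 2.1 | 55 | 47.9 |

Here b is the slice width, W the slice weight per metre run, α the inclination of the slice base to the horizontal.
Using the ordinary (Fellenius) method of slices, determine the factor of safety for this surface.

Ordinary method of slices: FS = Σ[c'·Δl_i + (W_i cosα_i)·tanφ'] / Σ W_i sinα_i, with Δl_i = b_i / cosα_i.
Slice 1: Δl = 1.5/cos(-10.7°) = 1.527 m; N'_1 = 27·cos(-10.7°) = 26.5; c'Δl = 2.14; W sinα = -5.0
Slice 2: Δl = 1.8/cos(-1.1°) = 1.800 m; N'_2 = 97·cos(-1.1°) = 97.0; c'Δl = 2.52; W sinα = -1.9
Slice 3: Δl = 1.9/cos9.6° = 1.927 m; N'_3 = 163·cos9.6° = 160.7; c'Δl = 2.70; W sinα = 27.2
Slice 4: Δl = 2.2/cos21.9° = 2.371 m; N'_4 = 164·cos21.9° = 152.2; c'Δl = 3.32; W sinα = 61.2
Slice 5: Δl = 1.5/cos34.1° = 1.811 m; N'_5 = 84·cos34.1° = 69.6; c'Δl = 2.54; W sinα = 47.1
Slice 6: Δl = 2.1/cos47.9° = 3.132 m; N'_6 = 55·cos47.9° = 36.9; c'Δl = 4.39; W sinα = 40.8
Σc'Δl = 17.6 kN/m; ΣN' = 542.8 kN/m; ΣW sinα = 169.4 kN/m
Resisting = 17.6 + 542.8·tan30.8° = 17.6 + 323.6 = 341.2 kN/m
FS = 341.2 / 169.4 = 2.014

FS = 2.01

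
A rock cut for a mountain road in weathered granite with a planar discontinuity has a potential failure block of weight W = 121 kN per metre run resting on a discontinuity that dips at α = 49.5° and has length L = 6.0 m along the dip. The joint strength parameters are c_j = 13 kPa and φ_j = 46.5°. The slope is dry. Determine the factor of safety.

Resolving the block weight along and normal to the plane and applying the Mohr–Coulomb strength on the joint:
N' = W cosα = 121·cos49.5° = 78.6 kN/m
Driving force T = W sinα = 121·sin49.5° = 92.0 kN/m
Resisting force R = c_j·L + N'·tanφ_j = 13·6.0 + 78.6·tan46.5° = 78.0 + 82.8 = 160.8 kN/m
FS = R / T = 160.8 / 92.0 = 1.748

FS = 1.75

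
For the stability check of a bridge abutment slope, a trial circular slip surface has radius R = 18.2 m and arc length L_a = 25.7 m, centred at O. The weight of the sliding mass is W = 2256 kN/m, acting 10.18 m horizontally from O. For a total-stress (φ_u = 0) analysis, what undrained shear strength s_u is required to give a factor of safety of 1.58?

FS = s_u·L_a·R / (W·d), so s_u = FS·W·d / (L_a·R).
s_u = 1.58·2256·10.18 / (25.70·18.2) = 36286.4 / 467.74 = 77.58 kPa

s_u = 77.6 kPa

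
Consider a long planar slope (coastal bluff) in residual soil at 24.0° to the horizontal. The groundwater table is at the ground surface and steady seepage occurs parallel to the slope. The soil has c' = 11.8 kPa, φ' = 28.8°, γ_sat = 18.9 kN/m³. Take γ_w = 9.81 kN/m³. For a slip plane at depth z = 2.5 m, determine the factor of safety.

With seepage parallel to the slope and the water table at the surface, the effective normal stress on the slip plane uses the buoyant unit weight γ' = γ_sat − γ_w while the driving shear stress uses γ_sat:
FS = [c' + γ' z cos²β tanφ'] / [γ_sat z sinβ cosβ]
γ' = 18.9 − 9.81 = 9.09 kN/m³
Numerator = 11.8 + 9.09·2.5·cos²24.0°·tan28.8° = 11.8 + 9.09·2.5·0.8346·0.5498 = 22.226 kPa
Denominator = 18.9·2.5·sin24.0°·cos24.0° = 18.9·2.5·0.4067·0.9135 = 17.557 kPa
FS = 22.226 / 17.557 = 1.266

FS = 1.27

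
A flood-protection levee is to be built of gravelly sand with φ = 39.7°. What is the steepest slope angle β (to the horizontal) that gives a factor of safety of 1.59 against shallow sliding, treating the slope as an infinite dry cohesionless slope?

β = 27.6°

For an infinite dry cohesionless slope FS = tanφ/tanβ, so tanβ = tanφ / FS.
tanβ = tan39.7° / 1.59 = 0.8302 / 1.59 = 0.5221
β = arctan(0.5221) = 27.57°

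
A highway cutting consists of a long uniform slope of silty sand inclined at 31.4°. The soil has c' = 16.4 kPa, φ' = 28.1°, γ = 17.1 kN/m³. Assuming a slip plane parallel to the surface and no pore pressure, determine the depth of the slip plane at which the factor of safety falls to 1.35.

Setting FS = 1.35 in FS = [c' + γz cos²β tanφ'] / [γz sinβ cosβ] and solving for z:
z = c' / [γ cosβ (FS·sinβ − cosβ·tanφ')]
  = 16.4 / [17.1·cos31.4°·(1.35·sin31.4° − cos31.4°·tan28.1°)]
  = 16.4 / [17.1·0.8536·(1.35·0.5210 − 0.8536·0.5340)]
  = 16.4 / 3.6140 = 4.538 m

z = 4.54 m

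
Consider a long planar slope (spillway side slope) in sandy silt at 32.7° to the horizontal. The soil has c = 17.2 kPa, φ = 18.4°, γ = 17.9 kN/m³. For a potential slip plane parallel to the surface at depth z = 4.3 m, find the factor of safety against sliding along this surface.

For an infinite slope with a slip plane parallel to the surface (no pore pressure): FS = [c + γz cos²β tanφ] / [γz sinβ cosβ].
γz = 17.9·4.3 = 76.97 kN/m²
Numerator = 17.2 + 76.97·cos²32.7°·tan18.4° = 17.2 + 76.97·0.7081·0.3327 = 35.332 kPa
Denominator = 76.97·sin32.7°·cos32.7° = 76.97·0.5402·0.8415 = 34.992 kPa
FS = 35.332 / 34.992 = 1.010

FS = 1.01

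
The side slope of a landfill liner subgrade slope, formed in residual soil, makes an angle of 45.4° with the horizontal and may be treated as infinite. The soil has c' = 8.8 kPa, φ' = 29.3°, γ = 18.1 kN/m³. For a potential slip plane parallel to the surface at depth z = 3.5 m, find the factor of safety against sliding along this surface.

For an infinite slope with a slip plane parallel to the surface (no pore pressure): FS = [c' + γz cos²β tanφ'] / [γz sinβ cosβ].
γz = 18.1·3.5 = 63.35 kN/m²
Numerator = 8.8 + 63.35·cos²45.4°·tan29.3° = 8.8 + 63.35·0.4930·0.5612 = 26.327 kPa
Denominator = 63.35·sin45.4°·cos45.4° = 63.35·0.7120·0.7022 = 31.672 kPa
FS = 26.327 / 31.672 = 0.831

FS = 0.83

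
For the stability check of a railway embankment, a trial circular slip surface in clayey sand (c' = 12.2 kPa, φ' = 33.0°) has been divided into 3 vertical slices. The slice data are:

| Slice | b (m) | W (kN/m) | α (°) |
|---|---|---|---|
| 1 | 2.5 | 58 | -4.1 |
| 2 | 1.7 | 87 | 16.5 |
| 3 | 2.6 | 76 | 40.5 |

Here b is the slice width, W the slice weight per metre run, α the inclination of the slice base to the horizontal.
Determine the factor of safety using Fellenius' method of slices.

FS = 3.19

Ordinary method of slices: FS = Σ[c'·Δl_i + (W_i cosα_i)·tanφ'] / Σ W_i sinα_i, with Δl_i = b_i / cosα_i.
Slice 1: Δl = 2.5/cos(-4.1°) = 2.506 m; N'_1 = 58·cos(-4.1°) = 57.9; c'Δl = 30.58; W sinα = -4.1
Slice 2: Δl = 1.7/cos16.5° = 1.773 m; N'_2 = 87·cos16.5° = 83.4; c'Δl = 21.63; W sinα = 24.7
Slice 3: Δl = 2.6/cos40.5° = 3.419 m; N'_3 = 76·cos40.5° = 57.8; c'Δl = 41.71; W sinα = 49.4
Σc'Δl = 93.9 kN/m; ΣN' = 199.1 kN/m; ΣW sinα = 69.9 kN/m
Resisting = 93.9 + 199.1·tan33.0° = 93.9 + 129.3 = 223.2 kN/m
FS = 223.2 / 69.9 = 3.192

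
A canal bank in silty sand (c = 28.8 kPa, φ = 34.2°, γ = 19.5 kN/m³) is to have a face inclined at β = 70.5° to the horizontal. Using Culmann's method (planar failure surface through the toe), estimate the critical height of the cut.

Culmann's analysis gives the critical failure plane at α_cr = (β + φ)/2 = (70.5 + 34.2)/2 = 52.4°, and the critical height
H_c = (4c/γ) · sinβ cosφ / [1 − cos(β − φ)]
    = (4·28.8/19.5) · sin70.5°·cos34.2° / [1 − cos(36.3°)]
    = 5.908 · 0.9426·0.8271 / [1 − 0.8059]
    = 5.908 · 0.7796 / 0.1941
    = 23.73 m

H_c = 23.73 m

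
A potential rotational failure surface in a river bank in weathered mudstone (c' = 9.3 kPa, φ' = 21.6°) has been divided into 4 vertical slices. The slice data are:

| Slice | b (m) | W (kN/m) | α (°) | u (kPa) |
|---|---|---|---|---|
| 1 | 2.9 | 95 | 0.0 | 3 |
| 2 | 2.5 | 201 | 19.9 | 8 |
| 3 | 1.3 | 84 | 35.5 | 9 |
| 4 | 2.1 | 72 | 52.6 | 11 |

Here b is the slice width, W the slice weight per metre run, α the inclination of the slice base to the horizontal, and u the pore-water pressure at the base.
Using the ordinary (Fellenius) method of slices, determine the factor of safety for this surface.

FS = 1.28

Ordinary method of slices: FS = Σ[c'·Δl_i + (W_i cosα_i − u_i·Δl_i)·tanφ'] / Σ W_i sinα_i, with Δl_i = b_i / cosα_i.
Slice 1: Δl = 2.9/cos0.0° = 2.900 m; N'_1 = 95·cos0.0° − 3·2.900 = 86.3; c'Δl = 26.97; W sinα = 0.0
Slice 2: Δl = 2.5/cos19.9° = 2.659 m; N'_2 = 201·cos19.9° − 8·2.659 = 167.7; c'Δl = 24.73; W sinα = 68.4
Slice 3: Δl = 1.3/cos35.5° = 1.597 m; N'_3 = 84·cos35.5° − 9·1.597 = 54.0; c'Δl = 14.85; W sinα = 48.8
Slice 4: Δl = 2.1/cos52.6° = 3.457 m; N'_4 = 72·cos52.6° − 11·3.457 = 5.7; c'Δl = 32.15; W sinα = 57.2
Σc'Δl = 98.7 kN/m; ΣN' = 313.7 kN/m; ΣW sinα = 174.4 kN/m
Resisting = 98.7 + 313.7·tan21.6° = 98.7 + 124.2 = 222.9 kN/m
FS = 222.9 / 174.4 = 1.278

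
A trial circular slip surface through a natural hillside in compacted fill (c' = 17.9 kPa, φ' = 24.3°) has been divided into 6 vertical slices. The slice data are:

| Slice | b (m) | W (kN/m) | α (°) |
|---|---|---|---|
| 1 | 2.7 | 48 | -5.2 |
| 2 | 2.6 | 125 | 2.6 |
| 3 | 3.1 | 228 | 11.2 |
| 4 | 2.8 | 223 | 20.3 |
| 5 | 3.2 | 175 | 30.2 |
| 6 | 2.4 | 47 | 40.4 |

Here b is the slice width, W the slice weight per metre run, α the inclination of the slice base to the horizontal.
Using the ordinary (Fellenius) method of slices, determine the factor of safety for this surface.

Ordinary method of slices: FS = Σ[c'·Δl_i + (W_i cosα_i)·tanφ'] / Σ W_i sinα_i, with Δl_i = b_i / cosα_i.
Slice 1: Δl = 2.7/cos(-5.2°) = 2.711 m; N'_1 = 48·cos(-5.2°) = 47.8; c'Δl = 48.53; W sinα = -4.4
Slice 2: Δl = 2.6/cos2.6° = 2.603 m; N'_2 = 125·cos2.6° = 124.9; c'Δl = 46.59; W sinα = 5.7
Slice 3: Δl = 3.1/cos11.2° = 3.160 m; N'_3 = 228·cos11.2° = 223.7; c'Δl = 56.57; W sinα = 44.3
Slice 4: Δl = 2.8/cos20.3° = 2.985 m; N'_4 = 223·cos20.3° = 209.1; c'Δl = 53.44; W sinα = 77.4
Slice 5: Δl = 3.2/cos30.2° = 3.703 m; N'_5 = 175·cos30.2° = 151.2; c'Δl = 66.28; W sinα = 88.0
Slice 6: Δl = 2.4/cos40.4° = 3.152 m; N'_6 = 47·cos40.4° = 35.8; c'Δl = 56.41; W sinα = 30.5
Σc'Δl = 327.8 kN/m; ΣN' = 792.5 kN/m; ΣW sinα = 241.5 kN/m
Resisting = 327.8 + 792.5·tan24.3° = 327.8 + 357.8 = 685.6 kN/m
FS = 685.6 / 241.5 = 2.840

FS = 2.84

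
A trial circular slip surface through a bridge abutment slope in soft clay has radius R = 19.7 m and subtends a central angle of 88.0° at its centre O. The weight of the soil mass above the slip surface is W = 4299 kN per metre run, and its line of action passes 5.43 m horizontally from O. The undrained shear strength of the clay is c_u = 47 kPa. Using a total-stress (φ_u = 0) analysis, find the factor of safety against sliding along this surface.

Taking moments about the centre O, the resisting moment is provided by the undrained shear strength acting along the arc:
Arc length L_a = R·θ = 19.7·(88.0°·π/180) = 19.7·1.5359 = 30.26 m
M_R = c_u·L_a·R = 47·30.26·19.7 = 28015.0 kN·m/m
M_D = W·d = 4299·5.43 = 23343.6 kN·m/m
FS = M_R / M_D = 28015.0 / 23343.6 = 1.200

FS = 1.20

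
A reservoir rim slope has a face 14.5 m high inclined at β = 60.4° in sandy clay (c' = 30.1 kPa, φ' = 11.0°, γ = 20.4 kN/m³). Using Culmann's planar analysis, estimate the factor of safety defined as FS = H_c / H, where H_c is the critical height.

H_c = (4c'/γ) · sinβ cosφ' / [1 − cos(β − φ')]
    = (4·30.1/20.4) · sin60.4°·cos11.0° / [1 − cos49.4°]
    = 5.902 · 0.8535 / 0.3492 = 14.42 m
FS = H_c / H = 14.42 / 14.5 = 0.995

FS = 0.99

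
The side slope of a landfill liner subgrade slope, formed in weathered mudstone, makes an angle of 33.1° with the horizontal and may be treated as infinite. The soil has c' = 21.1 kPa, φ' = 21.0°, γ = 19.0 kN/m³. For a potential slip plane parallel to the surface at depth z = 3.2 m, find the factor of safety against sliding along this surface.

For an infinite slope with a slip plane parallel to the surface (no pore pressure): FS = [c' + γz cos²β tanφ'] / [γz sinβ cosβ].
γz = 19.0·3.2 = 60.80 kN/m²
Numerator = 21.1 + 60.80·cos²33.1°·tan21.0° = 21.1 + 60.80·0.7018·0.3839 = 37.479 kPa
Denominator = 60.80·sin33.1°·cos33.1° = 60.80·0.5461·0.8377 = 27.815 kPa
FS = 37.479 / 27.815 = 1.347

FS = 1.35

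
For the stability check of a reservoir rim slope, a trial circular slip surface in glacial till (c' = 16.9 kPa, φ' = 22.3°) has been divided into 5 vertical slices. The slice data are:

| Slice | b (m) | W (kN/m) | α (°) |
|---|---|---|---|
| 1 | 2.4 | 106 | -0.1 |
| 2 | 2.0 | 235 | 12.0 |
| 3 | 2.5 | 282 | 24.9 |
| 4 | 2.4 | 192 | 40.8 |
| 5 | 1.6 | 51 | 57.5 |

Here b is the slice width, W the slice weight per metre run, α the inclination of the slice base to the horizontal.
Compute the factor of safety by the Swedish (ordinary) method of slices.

Ordinary method of slices: FS = Σ[c'·Δl_i + (W_i cosα_i)·tanφ'] / Σ W_i sinα_i, with Δl_i = b_i / cosα_i.
Slice 1: Δl = 2.4/cos(-0.1°) = 2.400 m; N'_1 = 106·cos(-0.1°) = 106.0; c'Δl = 40.56; W sinα = -0.2
Slice 2: Δl = 2.0/cos12.0° = 2.045 m; N'_2 = 235·cos12.0° = 229.9; c'Δl = 34.56; W sinα = 48.9
Slice 3: Δl = 2.5/cos24.9° = 2.756 m; N'_3 = 282·cos24.9° = 255.8; c'Δl = 46.58; W sinα = 118.7
Slice 4: Δl = 2.4/cos40.8° = 3.170 m; N'_4 = 192·cos40.8° = 145.3; c'Δl = 53.58; W sinα = 125.5
Slice 5: Δl = 1.6/cos57.5° = 2.978 m; N'_5 = 51·cos57.5° = 27.4; c'Δl = 50.33; W sinα = 43.0
Σc'Δl = 225.6 kN/m; ΣN' = 764.4 kN/m; ΣW sinα = 335.9 kN/m
Resisting = 225.6 + 764.4·tan22.3° = 225.6 + 313.5 = 539.1 kN/m
FS = 539.1 / 335.9 = 1.605

FS = 1.61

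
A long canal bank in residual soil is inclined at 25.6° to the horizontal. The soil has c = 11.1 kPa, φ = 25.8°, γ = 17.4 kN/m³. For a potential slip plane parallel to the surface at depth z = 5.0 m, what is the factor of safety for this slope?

For an infinite slope with a slip plane parallel to the surface (no pore pressure): FS = [c + γz cos²β tanφ] / [γz sinβ cosβ].
γz = 17.4·5.0 = 87.00 kN/m²
Numerator = 11.1 + 87.00·cos²25.6°·tan25.8° = 11.1 + 87.00·0.8133·0.4834 = 45.305 kPa
Denominator = 87.00·sin25.6°·cos25.6° = 87.00·0.4321·0.9018 = 33.901 kPa
FS = 45.305 / 33.901 = 1.336

FS = 1.34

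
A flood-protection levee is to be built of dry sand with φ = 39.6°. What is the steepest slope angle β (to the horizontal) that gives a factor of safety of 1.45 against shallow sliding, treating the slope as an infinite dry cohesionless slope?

For an infinite dry cohesionless slope FS = tanφ/tanβ, so tanβ = tanφ / FS.
tanβ = tan39.6° / 1.45 = 0.8273 / 1.45 = 0.5705
β = arctan(0.5705) = 29.71°

β = 29.7°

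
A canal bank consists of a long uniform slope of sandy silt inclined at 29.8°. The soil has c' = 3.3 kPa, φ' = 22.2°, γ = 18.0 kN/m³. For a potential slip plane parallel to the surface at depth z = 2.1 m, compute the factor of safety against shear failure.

FS = 0.92

For an infinite slope with a slip plane parallel to the surface (no pore pressure): FS = [c' + γz cos²β tanφ'] / [γz sinβ cosβ].
γz = 18.0·2.1 = 37.80 kN/m²
Numerator = 3.3 + 37.80·cos²29.8°·tan22.2° = 3.3 + 37.80·0.7530·0.4081 = 14.916 kPa
Denominator = 37.80·sin29.8°·cos29.8° = 37.80·0.4970·0.8678 = 16.302 kPa
FS = 14.916 / 16.302 = 0.915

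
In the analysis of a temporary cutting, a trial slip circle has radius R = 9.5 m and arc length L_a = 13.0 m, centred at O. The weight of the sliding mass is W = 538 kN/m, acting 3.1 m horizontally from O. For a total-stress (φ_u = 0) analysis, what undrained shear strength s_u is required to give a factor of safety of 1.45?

s_u = 19.6 kPa

FS = s_u·L_a·R / (W·d), so s_u = FS·W·d / (L_a·R).
s_u = 1.45·538·3.1 / (13.00·9.5) = 2418.3 / 123.50 = 19.58 kPa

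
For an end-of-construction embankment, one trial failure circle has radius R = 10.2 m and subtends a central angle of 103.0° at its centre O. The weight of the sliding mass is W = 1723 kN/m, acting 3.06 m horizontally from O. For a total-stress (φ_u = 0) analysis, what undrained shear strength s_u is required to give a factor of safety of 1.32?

FS = s_u·L_a·R / (W·d), so s_u = FS·W·d / (L_a·R).
Arc length L_a = R·θ = 10.2·(103.0°·π/180) = 10.2·1.7977 = 18.34 m
s_u = 1.32·1723·3.06 / (18.34·10.2) = 6959.5 / 187.03 = 37.21 kPa

s_u = 37.2 kPa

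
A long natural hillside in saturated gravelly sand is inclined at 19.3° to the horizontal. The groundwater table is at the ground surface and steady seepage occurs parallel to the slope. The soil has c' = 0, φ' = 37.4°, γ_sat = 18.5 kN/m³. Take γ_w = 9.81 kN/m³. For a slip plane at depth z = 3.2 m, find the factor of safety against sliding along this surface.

FS = 1.03

With seepage parallel to the slope and the water table at the surface, the effective normal stress on the slip plane uses the buoyant unit weight γ' = γ_sat − γ_w while the driving shear stress uses γ_sat:
FS = [c' + γ' z cos²β tanφ'] / [γ_sat z sinβ cosβ]
(For c' = 0 this reduces to FS = (γ'/γ_sat)·tanφ'/tanβ.)
γ' = 18.5 − 9.81 = 8.69 kN/m³
Numerator = 0.0 + 8.69·3.2·cos²19.3°·tan37.4° = 0.0 + 8.69·3.2·0.8908·0.7646 = 18.938 kPa
Denominator = 18.5·3.2·sin19.3°·cos19.3° = 18.5·3.2·0.3305·0.9438 = 18.467 kPa
FS = 18.938 / 18.467 = 1.026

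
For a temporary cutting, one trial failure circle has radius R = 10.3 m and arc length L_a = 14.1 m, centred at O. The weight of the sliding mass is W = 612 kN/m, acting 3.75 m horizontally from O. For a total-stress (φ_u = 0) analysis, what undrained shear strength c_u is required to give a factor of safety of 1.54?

c_u = 24.3 kPa

FS = c_u·L_a·R / (W·d), so c_u = FS·W·d / (L_a·R).
c_u = 1.54·612·3.75 / (14.10·10.3) = 3534.3 / 145.23 = 24.34 kPa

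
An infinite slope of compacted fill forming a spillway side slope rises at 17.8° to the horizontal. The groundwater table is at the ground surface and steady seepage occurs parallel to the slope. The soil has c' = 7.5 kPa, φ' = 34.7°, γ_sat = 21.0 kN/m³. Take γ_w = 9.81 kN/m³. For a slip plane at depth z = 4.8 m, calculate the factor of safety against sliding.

With seepage parallel to the slope and the water table at the surface, the effective normal stress on the slip plane uses the buoyant unit weight γ' = γ_sat − γ_w while the driving shear stress uses γ_sat:
FS = [c' + γ' z cos²β tanφ'] / [γ_sat z sinβ cosβ]
γ' = 21.0 − 9.81 = 11.19 kN/m³
Numerator = 7.5 + 11.19·4.8·cos²17.8°·tan34.7° = 7.5 + 11.19·4.8·0.9066·0.6924 = 41.216 kPa
Denominator = 21.0·4.8·sin17.8°·cos17.8° = 21.0·4.8·0.3057·0.9521 = 29.339 kPa
FS = 41.216 / 29.339 = 1.405

FS = 1.40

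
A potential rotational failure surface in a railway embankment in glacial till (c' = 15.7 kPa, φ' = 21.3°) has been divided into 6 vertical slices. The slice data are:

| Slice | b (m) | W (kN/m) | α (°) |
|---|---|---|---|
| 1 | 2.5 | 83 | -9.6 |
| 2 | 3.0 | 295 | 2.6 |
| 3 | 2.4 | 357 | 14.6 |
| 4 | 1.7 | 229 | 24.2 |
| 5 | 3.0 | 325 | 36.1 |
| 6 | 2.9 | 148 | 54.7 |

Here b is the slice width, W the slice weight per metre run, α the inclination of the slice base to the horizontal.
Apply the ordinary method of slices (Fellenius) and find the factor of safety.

FS = 1.60

Ordinary method of slices: FS = Σ[c'·Δl_i + (W_i cosα_i)·tanφ'] / Σ W_i sinα_i, with Δl_i = b_i / cosα_i.
Slice 1: Δl = 2.5/cos(-9.6°) = 2.536 m; N'_1 = 83·cos(-9.6°) = 81.8; c'Δl = 39.81; W sinα = -13.8
Slice 2: Δl = 3.0/cos2.6° = 3.003 m; N'_2 = 295·cos2.6° = 294.7; c'Δl = 47.15; W sinα = 13.4
Slice 3: Δl = 2.4/cos14.6° = 2.480 m; N'_3 = 357·cos14.6° = 345.5; c'Δl = 38.94; W sinα = 90.0
Slice 4: Δl = 1.7/cos24.2° = 1.864 m; N'_4 = 229·cos24.2° = 208.9; c'Δl = 29.26; W sinα = 93.9
Slice 5: Δl = 3.0/cos36.1° = 3.713 m; N'_5 = 325·cos36.1° = 262.6; c'Δl = 58.29; W sinα = 191.5
Slice 6: Δl = 2.9/cos54.7° = 5.019 m; N'_6 = 148·cos54.7° = 85.5; c'Δl = 78.79; W sinα = 120.8
Σc'Δl = 292.2 kN/m; ΣN' = 1279.0 kN/m; ΣW sinα = 495.7 kN/m
Resisting = 292.2 + 1279.0·tan21.3° = 292.2 + 498.7 = 790.9 kN/m
FS = 790.9 / 495.7 = 1.596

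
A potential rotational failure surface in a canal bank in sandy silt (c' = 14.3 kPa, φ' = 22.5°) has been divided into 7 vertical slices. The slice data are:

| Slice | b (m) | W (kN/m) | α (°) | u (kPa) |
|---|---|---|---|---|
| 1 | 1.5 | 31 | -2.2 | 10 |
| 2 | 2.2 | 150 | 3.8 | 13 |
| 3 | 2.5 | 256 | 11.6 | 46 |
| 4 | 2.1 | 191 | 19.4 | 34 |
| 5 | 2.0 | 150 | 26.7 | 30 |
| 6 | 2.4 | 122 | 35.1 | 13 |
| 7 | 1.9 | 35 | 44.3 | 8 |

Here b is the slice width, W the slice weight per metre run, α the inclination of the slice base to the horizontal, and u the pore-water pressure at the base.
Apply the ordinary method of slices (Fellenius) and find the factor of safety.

Ordinary method of slices: FS = Σ[c'·Δl_i + (W_i cosα_i − u_i·Δl_i)·tanφ'] / Σ W_i sinα_i, with Δl_i = b_i / cosα_i.
Slice 1: Δl = 1.5/cos(-2.2°) = 1.501 m; N'_1 = 31·cos(-2.2°) − 10·1.501 = 16.0; c'Δl = 21.47; W sinα = -1.2
Slice 2: Δl = 2.2/cos3.8° = 2.205 m; N'_2 = 150·cos3.8° − 13·2.205 = 121.0; c'Δl = 31.53; W sinα = 9.9
Slice 3: Δl = 2.5/cos11.6° = 2.552 m; N'_3 = 256·cos11.6° − 46·2.552 = 133.4; c'Δl = 36.50; W sinα = 51.5
Slice 4: Δl = 2.1/cos19.4° = 2.226 m; N'_4 = 191·cos19.4° − 34·2.226 = 104.5; c'Δl = 31.84; W sinα = 63.4
Slice 5: Δl = 2.0/cos26.7° = 2.239 m; N'_5 = 150·cos26.7° − 30·2.239 = 66.8; c'Δl = 32.01; W sinα = 67.4
Slice 6: Δl = 2.4/cos35.1° = 2.933 m; N'_6 = 122·cos35.1° − 13·2.933 = 61.7; c'Δl = 41.95; W sinα = 70.2
Slice 7: Δl = 1.9/cos44.3° = 2.655 m; N'_7 = 35·cos44.3° − 8·2.655 = 3.8; c'Δl = 37.96; W sinα = 24.4
Σc'Δl = 233.3 kN/m; ΣN' = 507.1 kN/m; ΣW sinα = 285.7 kN/m
Resisting = 233.3 + 507.1·tan22.5° = 233.3 + 210.1 = 443.3 kN/m
FS = 443.3 / 285.7 = 1.552

FS = 1.55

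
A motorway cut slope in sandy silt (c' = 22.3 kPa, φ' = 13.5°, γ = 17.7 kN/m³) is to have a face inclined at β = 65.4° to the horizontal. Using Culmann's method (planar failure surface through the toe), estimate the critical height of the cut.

Culmann's analysis gives the critical failure plane at α_cr = (β + φ')/2 = (65.4 + 13.5)/2 = 39.5°, and the critical height
H_c = (4c'/γ) · sinβ cosφ' / [1 − cos(β − φ')]
    = (4·22.3/17.7) · sin65.4°·cos13.5° / [1 − cos(51.9°)]
    = 5.040 · 0.9092·0.9724 / [1 − 0.6170]
    = 5.040 · 0.8841 / 0.3830
    = 11.63 m

H_c = 11.63 m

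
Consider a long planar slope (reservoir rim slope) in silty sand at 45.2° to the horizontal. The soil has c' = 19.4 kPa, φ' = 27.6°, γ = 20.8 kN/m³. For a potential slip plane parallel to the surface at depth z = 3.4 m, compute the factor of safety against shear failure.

FS = 1.07

For an infinite slope with a slip plane parallel to the surface (no pore pressure): FS = [c' + γz cos²β tanφ'] / [γz sinβ cosβ].
γz = 20.8·3.4 = 70.72 kN/m²
Numerator = 19.4 + 70.72·cos²45.2°·tan27.6° = 19.4 + 70.72·0.4965·0.5228 = 37.757 kPa
Denominator = 70.72·sin45.2°·cos45.2° = 70.72·0.7096·0.7046 = 35.359 kPa
FS = 37.757 / 35.359 = 1.068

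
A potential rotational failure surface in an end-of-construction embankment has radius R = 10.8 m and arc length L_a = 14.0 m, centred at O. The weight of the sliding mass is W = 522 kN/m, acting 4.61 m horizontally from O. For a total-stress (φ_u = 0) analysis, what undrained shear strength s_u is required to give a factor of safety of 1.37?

FS = s_u·L_a·R / (W·d), so s_u = FS·W·d / (L_a·R).
s_u = 1.37·522·4.61 / (14.00·10.8) = 3296.8 / 151.20 = 21.80 kPa

s_u = 21.8 kPa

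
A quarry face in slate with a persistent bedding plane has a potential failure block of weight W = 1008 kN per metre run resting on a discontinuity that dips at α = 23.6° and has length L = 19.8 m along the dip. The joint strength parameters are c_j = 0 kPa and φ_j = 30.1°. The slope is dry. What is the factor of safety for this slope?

FS = 1.33

Resolving the block weight along and normal to the plane and applying the Mohr–Coulomb strength on the joint:
N' = W cosα = 1008·cos23.6° = 923.7 kN/m
Driving force T = W sinα = 1008·sin23.6° = 403.6 kN/m
Resisting force R = c_j·L + N'·tanφ_j = 0·19.8 + 923.7·tan30.1° = 0.0 + 535.4 = 535.4 kN/m
FS = R / T = 535.4 / 403.6 = 1.327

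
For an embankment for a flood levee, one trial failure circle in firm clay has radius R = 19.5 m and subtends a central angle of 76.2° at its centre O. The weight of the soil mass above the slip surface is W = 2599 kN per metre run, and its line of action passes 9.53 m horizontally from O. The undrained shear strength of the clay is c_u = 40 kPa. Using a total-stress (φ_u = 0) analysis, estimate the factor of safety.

FS = 0.82

Taking moments about the centre O, the resisting moment is provided by the undrained shear strength acting along the arc:
Arc length L_a = R·θ = 19.5·(76.2°·π/180) = 19.5·1.3299 = 25.93 m
M_R = c_u·L_a·R = 40·25.93·19.5 = 20228.4 kN·m/m
M_D = W·d = 2599·9.53 = 24768.5 kN·m/m
FS = M_R / M_D = 20228.4 / 24768.5 = 0.817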